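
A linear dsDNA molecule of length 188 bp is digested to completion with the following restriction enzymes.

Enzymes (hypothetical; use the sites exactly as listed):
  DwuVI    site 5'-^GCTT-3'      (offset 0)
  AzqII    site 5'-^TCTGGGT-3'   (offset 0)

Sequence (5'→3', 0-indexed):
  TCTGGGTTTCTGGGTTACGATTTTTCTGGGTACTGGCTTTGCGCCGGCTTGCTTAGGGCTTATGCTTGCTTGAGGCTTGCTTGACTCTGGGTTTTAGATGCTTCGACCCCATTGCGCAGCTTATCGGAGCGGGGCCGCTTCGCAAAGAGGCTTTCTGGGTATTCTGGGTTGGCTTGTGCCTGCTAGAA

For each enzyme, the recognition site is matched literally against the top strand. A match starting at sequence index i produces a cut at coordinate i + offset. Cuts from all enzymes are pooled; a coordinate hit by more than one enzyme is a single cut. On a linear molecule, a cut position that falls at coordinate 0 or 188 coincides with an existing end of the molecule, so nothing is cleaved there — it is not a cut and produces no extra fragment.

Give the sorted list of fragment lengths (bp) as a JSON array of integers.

[4,4,4,4,6,7,7,7,8,9,9,11,11,13,14,16,17,18,19]

Scan for sites:
  DwuVI (GCTT, off=0): starts [35, 46, 50, 57, 63, 67, 74, 78, 99, 118, 136, 149, 171] → cuts [35, 46, 50, 57, 63, 67, 74, 78, 99, 118, 136, 149, 171]
  AzqII (TCTGGGT, off=0): starts [0, 8, 24, 85, 153, 162] → cuts [8, 24, 85, 153, 162] (position 0 is a terminus of the linear molecule — no cut)

Pooled cuts: [8, 24, 35, 46, 50, 57, 63, 67, 74, 78, 85, 99, 118, 136, 149, 153, 162, 171]

Fragment lengths:
  [0,8): 8 bp
  [8,24): 16 bp
  [24,35): 11 bp
  [35,46): 11 bp
  [46,50): 4 bp
  [50,57): 7 bp
  [57,63): 6 bp
  [63,67): 4 bp
  [67,74): 7 bp
  [74,78): 4 bp
  [78,85): 7 bp
  [85,99): 14 bp
  [99,118): 19 bp
  [118,136): 18 bp
  [136,149): 13 bp
  [149,153): 4 bp
  [153,162): 9 bp
  [162,171): 9 bp
  [171,188): 17 bp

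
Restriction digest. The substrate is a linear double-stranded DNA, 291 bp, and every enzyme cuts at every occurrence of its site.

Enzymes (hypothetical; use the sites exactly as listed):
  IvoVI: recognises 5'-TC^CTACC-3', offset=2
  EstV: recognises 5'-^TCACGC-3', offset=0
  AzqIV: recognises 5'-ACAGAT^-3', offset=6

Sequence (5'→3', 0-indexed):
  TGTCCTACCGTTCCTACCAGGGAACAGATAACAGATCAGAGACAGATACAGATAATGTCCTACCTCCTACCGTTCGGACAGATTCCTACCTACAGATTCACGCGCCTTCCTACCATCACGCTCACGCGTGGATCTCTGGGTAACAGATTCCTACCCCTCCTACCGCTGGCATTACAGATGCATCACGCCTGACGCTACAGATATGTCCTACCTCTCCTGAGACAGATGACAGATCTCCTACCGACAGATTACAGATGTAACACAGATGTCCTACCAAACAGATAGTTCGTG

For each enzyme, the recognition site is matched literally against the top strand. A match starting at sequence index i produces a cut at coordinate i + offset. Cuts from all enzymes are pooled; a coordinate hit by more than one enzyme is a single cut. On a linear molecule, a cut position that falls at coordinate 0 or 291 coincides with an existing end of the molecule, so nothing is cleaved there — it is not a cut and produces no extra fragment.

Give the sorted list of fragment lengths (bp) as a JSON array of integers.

[2,2,3,3,3,4,5,6,6,6,6,7,7,7,7,8,9,9,11,11,12,12,12,13,16,17,20,20,20,27]

Site scan:
  IvoVI (TCCTACC, off=2): starts [2, 11, 57, 64, 83, 107, 148, 157, 205, 235, 268] → cuts [4, 13, 59, 66, 85, 109, 150, 159, 207, 237, 270]
  EstV (TCACGC, off=0): starts [97, 115, 121, 182] → cuts [97, 115, 121, 182]
  AzqIV (ACAGAT, off=6): starts [23, 30, 41, 47, 77, 91, 142, 173, 196, 221, 228, 243, 250, 261, 277] → cuts [29, 36, 47, 53, 83, 97, 148, 179, 202, 227, 234, 249, 256, 267, 283]

All cut coordinates (distinct, sorted): [4, 13, 29, 36, 47, 53, 59, 66, 83, 85, 97, 109, 115, 121, 148, 150, 159, 179, 182, 202, 207, 227, 234, 237, 249, 256, 267, 270, 283]

Fragment lengths:
  [0,4): 4 bp
  [4,13): 9 bp
  [13,29): 16 bp
  [29,36): 7 bp
  [36,47): 11 bp
  [47,53): 6 bp
  [53,59): 6 bp
  [59,66): 7 bp
  [66,83): 17 bp
  [83,85): 2 bp
  [85,97): 12 bp
  [97,109): 12 bp
  [109,115): 6 bp
  [115,121): 6 bp
  [121,148): 27 bp
  [148,150): 2 bp
  [150,159): 9 bp
  [159,179): 20 bp
  [179,182): 3 bp
  [182,202): 20 bp
  [202,207): 5 bp
  [207,227): 20 bp
  [227,234): 7 bp
  [234,237): 3 bp
  [237,249): 12 bp
  [249,256): 7 bp
  [256,267): 11 bp
  [267,270): 3 bp
  [270,283): 13 bp
  [283,291): 8 bp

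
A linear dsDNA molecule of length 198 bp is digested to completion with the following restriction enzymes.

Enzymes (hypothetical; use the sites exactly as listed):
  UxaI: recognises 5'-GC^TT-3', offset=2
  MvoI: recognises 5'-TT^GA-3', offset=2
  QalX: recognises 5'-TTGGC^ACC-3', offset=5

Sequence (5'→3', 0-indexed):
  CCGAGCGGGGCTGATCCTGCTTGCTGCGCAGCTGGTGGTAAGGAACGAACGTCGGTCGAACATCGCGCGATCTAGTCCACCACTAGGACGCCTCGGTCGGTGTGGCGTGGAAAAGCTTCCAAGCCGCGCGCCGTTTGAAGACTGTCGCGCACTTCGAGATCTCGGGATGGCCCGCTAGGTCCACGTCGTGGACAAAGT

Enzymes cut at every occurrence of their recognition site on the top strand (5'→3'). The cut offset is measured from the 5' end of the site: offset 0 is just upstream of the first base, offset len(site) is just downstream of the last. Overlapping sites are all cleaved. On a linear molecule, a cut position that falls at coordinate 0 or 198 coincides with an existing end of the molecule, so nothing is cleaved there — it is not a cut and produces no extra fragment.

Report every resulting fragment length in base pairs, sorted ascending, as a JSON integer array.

Per-enzyme occurrences:
  UxaI (GCTT, off=2): starts [18, 114] → cuts [20, 116]
  MvoI (TTGA, off=2): starts [134] → cuts [136]
  QalX (TTGGCACC, off=5): no sites

Pooled cuts: [20, 116, 136]

Fragment lengths:
  [0,20): 20 bp
  [20,116): 96 bp
  [116,136): 20 bp
  [136,198): 62 bp

[20,20,62,96]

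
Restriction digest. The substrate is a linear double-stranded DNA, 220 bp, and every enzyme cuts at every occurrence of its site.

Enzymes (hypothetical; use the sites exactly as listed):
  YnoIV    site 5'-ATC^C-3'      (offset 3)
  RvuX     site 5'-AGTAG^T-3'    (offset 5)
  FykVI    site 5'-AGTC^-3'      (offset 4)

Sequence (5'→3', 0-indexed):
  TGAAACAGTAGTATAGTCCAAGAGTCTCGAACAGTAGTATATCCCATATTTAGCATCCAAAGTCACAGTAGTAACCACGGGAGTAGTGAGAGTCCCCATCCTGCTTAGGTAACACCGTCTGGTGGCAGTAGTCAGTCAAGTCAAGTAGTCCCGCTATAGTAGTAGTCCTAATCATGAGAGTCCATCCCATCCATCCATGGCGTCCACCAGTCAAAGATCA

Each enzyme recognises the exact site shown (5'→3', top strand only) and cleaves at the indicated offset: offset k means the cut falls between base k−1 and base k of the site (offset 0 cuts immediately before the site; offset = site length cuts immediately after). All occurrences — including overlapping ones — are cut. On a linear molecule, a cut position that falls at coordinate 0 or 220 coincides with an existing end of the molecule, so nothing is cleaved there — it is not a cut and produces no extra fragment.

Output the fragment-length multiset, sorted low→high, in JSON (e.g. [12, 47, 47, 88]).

[2,2,2,3,4,4,4,5,5,6,6,6,7,7,7,8,8,8,11,11,12,14,15,15,17,31]

Scan for sites:
  YnoIV (ATCC, off=3): starts [40, 54, 97, 183, 188, 192] → cuts [43, 57, 100, 186, 191, 195]
  RvuX (AGTAGT, off=5): starts [6, 32, 66, 81, 126, 143, 157, 160] → cuts [11, 37, 71, 86, 131, 148, 162, 165]
  FykVI (AGTC, off=4): starts [14, 22, 60, 90, 129, 133, 138, 146, 163, 178, 208] → cuts [18, 26, 64, 94, 133, 137, 142, 150, 167, 182, 212]

All cut coordinates (distinct, sorted): [11, 18, 26, 37, 43, 57, 64, 71, 86, 94, 100, 131, 133, 137, 142, 148, 150, 162, 165, 167, 182, 186, 191, 195, 212]

Fragments:
  [0,11): 11 bp
  [11,18): 7 bp
  [18,26): 8 bp
  [26,37): 11 bp
  [37,43): 6 bp
  [43,57): 14 bp
  [57,64): 7 bp
  [64,71): 7 bp
  [71,86): 15 bp
  [86,94): 8 bp
  [94,100): 6 bp
  [100,131): 31 bp
  [131,133): 2 bp
  [133,137): 4 bp
  [137,142): 5 bp
  [142,148): 6 bp
  [148,150): 2 bp
  [150,162): 12 bp
  [162,165): 3 bp
  [165,167): 2 bp
  [167,182): 15 bp
  [182,186): 4 bp
  [186,191): 5 bp
  [191,195): 4 bp
  [195,212): 17 bp
  [212,220): 8 bp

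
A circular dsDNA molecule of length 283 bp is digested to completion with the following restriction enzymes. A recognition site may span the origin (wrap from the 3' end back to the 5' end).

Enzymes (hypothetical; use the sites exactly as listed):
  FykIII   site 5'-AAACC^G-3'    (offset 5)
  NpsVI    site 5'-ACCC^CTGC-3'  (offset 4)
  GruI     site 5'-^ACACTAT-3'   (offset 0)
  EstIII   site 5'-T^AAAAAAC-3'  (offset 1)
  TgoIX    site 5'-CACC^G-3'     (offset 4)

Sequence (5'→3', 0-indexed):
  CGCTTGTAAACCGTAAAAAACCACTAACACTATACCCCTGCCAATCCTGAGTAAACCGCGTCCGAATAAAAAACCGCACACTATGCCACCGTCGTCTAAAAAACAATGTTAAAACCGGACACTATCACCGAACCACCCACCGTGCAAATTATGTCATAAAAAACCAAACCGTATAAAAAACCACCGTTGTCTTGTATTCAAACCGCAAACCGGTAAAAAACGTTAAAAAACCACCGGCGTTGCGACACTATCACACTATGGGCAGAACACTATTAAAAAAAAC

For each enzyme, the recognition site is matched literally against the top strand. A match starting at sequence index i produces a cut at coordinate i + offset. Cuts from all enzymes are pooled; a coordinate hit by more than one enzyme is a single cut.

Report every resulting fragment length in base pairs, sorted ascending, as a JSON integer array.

Per-enzyme occurrences:
  FykIII AAACCG/5: at [7, 52, 70, 111, 165, 199, 206, 279] ⇒ [1, 12, 57, 75, 116, 170, 204, 211]
  NpsVI ACCCCTGC/4: at [33] ⇒ [37]
  GruI ACACTAT/0: at [26, 77, 118, 244, 252, 266] ⇒ [26, 77, 118, 244, 252, 266]
  EstIII TAAAAAAC/1: at [13, 66, 96, 156, 173, 213, 223] ⇒ [14, 67, 97, 157, 174, 214, 224]
  TgoIX CACCG/4: at [86, 125, 137, 181, 231] ⇒ [90, 129, 141, 185, 235]

Pooled cuts: [1, 12, 14, 26, 37, 57, 67, 75, 77, 90, 97, 116, 118, 129, 141, 157, 170, 174, 185, 204, 211, 214, 224, 235, 244, 252, 266]

Fragment lengths:
  1→12: 11 bp
  12→14: 2 bp
  14→26: 12 bp
  26→37: 11 bp
  37→57: 20 bp
  57→67: 10 bp
  67→75: 8 bp
  75→77: 2 bp
  77→90: 13 bp
  90→97: 7 bp
  97→116: 19 bp
  116→118: 2 bp
  118→129: 11 bp
  129→141: 12 bp
  141→157: 16 bp
  157→170: 13 bp
  170→174: 4 bp
  174→185: 11 bp
  185→204: 19 bp
  204→211: 7 bp
  211→214: 3 bp
  214→224: 10 bp
  224→235: 11 bp
  235→244: 9 bp
  244→252: 8 bp
  252→266: 14 bp
  266→1 (wrap): 283-266+1 = 18 bp

[2,2,2,3,4,7,7,8,8,9,10,10,11,11,11,11,11,12,12,13,13,14,16,18,19,19,20]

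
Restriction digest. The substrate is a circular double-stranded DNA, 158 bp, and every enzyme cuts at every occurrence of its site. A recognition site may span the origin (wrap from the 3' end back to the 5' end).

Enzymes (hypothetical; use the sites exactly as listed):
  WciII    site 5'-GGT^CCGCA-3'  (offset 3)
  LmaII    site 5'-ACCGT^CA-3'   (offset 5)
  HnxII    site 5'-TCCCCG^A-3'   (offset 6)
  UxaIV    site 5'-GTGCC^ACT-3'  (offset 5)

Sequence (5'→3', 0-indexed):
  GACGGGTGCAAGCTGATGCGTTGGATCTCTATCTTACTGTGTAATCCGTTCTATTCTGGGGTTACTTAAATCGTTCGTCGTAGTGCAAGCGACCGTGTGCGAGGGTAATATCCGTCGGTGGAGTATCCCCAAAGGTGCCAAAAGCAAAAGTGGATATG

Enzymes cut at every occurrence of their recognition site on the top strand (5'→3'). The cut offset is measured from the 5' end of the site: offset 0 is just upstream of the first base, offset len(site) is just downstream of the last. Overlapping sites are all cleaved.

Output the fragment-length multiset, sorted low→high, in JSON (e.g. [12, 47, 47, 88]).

[158]

Per-enzyme occurrences:
  WciII (GGTCCGCA, off=3): no sites
  LmaII (ACCGTCA, off=5): no sites
  HnxII (TCCCCGA, off=6): no sites
  UxaIV (GTGCCACT, off=5): no sites

All cut coordinates (distinct, sorted): ∅

Fragment lengths:
  no cuts → one circular fragment of 158 bp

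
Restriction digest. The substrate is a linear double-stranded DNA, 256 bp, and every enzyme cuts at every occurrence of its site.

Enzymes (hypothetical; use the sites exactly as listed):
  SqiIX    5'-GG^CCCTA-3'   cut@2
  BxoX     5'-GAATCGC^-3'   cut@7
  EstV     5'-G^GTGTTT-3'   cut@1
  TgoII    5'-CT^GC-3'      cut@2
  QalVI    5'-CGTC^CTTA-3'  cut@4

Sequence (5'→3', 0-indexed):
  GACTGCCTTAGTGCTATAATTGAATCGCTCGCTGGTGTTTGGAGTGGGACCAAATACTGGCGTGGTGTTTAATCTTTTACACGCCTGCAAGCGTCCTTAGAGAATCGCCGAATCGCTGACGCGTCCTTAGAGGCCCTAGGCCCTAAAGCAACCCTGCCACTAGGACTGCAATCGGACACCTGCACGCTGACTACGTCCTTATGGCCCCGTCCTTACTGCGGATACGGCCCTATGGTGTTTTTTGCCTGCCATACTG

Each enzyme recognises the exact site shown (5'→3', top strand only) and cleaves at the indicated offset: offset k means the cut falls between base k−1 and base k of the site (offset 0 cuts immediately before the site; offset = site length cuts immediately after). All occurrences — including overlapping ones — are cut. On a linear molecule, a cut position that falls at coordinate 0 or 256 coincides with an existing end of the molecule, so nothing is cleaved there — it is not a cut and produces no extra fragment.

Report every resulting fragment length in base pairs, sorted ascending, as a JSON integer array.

[4,6,6,7,7,8,8,9,9,9,10,12,13,13,14,14,15,16,22,24,30]

Site scan:
  SqiIX GGCCCTA/2: at [131, 138, 225] ⇒ [133, 140, 227]
  BxoX GAATCGC/7: at [21, 101, 109] ⇒ [28, 108, 116]
  EstV GGTGTTT/1: at [33, 63, 233] ⇒ [34, 64, 234]
  TgoII CTGC/2: at [2, 84, 153, 165, 179, 215, 245] ⇒ [4, 86, 155, 167, 181, 217, 247]
  QalVI CGTCCTTA/4: at [91, 121, 193, 207] ⇒ [95, 125, 197, 211]

Pooled cuts: [4, 28, 34, 64, 86, 95, 108, 116, 125, 133, 140, 155, 167, 181, 197, 211, 217, 227, 234, 247]

Fragments:
  [0,4): 4 bp
  [4,28): 24 bp
  [28,34): 6 bp
  [34,64): 30 bp
  [64,86): 22 bp
  [86,95): 9 bp
  [95,108): 13 bp
  [108,116): 8 bp
  [116,125): 9 bp
  [125,133): 8 bp
  [133,140): 7 bp
  [140,155): 15 bp
  [155,167): 12 bp
  [167,181): 14 bp
  [181,197): 16 bp
  [197,211): 14 bp
  [211,217): 6 bp
  [217,227): 10 bp
  [227,234): 7 bp
  [234,247): 13 bp
  [247,256): 9 bp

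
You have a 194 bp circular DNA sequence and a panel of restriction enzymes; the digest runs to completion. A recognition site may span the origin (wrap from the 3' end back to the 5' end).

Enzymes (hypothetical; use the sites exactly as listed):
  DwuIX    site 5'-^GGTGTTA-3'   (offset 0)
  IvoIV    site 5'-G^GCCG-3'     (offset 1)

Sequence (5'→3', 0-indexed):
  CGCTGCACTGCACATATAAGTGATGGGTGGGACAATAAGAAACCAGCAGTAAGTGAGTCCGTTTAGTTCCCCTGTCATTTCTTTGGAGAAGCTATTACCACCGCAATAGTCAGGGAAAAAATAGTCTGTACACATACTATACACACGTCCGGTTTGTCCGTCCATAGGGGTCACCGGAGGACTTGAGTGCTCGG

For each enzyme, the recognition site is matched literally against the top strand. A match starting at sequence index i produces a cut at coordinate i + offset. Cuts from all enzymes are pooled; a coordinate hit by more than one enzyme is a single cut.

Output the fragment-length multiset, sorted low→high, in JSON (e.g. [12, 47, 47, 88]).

[194]

Scan for sites:
  DwuIX (GGTGTTA, off=0): no sites
  IvoIV (GGCCG, off=1): no sites

All cut coordinates (distinct, sorted): ∅

Fragment lengths:
  no cuts → one circular fragment of 194 bp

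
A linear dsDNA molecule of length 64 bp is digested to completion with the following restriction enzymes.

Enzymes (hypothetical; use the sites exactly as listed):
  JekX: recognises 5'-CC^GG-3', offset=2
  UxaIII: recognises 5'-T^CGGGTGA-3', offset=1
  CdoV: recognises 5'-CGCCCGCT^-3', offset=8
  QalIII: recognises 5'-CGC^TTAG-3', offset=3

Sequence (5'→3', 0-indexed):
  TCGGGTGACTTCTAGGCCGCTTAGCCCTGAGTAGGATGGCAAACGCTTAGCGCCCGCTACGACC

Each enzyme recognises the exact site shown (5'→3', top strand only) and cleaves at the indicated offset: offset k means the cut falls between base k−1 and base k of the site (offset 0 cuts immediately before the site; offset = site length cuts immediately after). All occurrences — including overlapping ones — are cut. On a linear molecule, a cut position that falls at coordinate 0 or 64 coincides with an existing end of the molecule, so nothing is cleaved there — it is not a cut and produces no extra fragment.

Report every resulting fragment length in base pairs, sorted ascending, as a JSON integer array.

Scan for sites:
  JekX (CCGG, off=2): no sites
  UxaIII (TCGGGTGA, off=1): starts [0] → cuts [1]
  CdoV (CGCCCGCT, off=8): starts [50] → cuts [58]
  QalIII (CGCTTAG, off=3): starts [17, 43] → cuts [20, 46]

Pooled cuts: [1, 20, 46, 58]

Fragment lengths:
  [0,1): 1 bp
  [1,20): 19 bp
  [20,46): 26 bp
  [46,58): 12 bp
  [58,64): 6 bp

[1,6,12,19,26]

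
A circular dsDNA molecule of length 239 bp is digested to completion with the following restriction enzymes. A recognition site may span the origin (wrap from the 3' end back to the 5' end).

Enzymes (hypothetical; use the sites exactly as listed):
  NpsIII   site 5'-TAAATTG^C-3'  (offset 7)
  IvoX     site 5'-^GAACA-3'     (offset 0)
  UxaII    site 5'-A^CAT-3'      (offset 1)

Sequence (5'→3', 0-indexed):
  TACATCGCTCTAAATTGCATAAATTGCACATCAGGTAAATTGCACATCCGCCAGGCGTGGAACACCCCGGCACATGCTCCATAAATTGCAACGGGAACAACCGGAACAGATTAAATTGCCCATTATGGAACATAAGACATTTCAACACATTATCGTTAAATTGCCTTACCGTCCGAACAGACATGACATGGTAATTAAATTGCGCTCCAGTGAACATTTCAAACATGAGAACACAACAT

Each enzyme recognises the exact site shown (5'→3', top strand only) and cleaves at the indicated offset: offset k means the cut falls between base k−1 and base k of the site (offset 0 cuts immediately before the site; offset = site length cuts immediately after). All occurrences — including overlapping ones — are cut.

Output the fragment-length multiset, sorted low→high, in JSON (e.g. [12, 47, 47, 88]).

[2,2,3,3,5,5,5,6,7,7,8,9,9,9,9,9,10,11,13,14,15,15,15,16,16,16]

Scan for sites:
  NpsIII TAAATTGC/7: at [10, 19, 35, 81, 111, 156, 195] ⇒ [17, 26, 42, 88, 118, 163, 202]
  IvoX GAACA/0: at [59, 94, 103, 127, 174, 211, 228] ⇒ [59, 94, 103, 127, 174, 211, 228]
  UxaII ACAT/1: at [1, 27, 43, 71, 129, 136, 146, 180, 185, 213, 222, 235] ⇒ [2, 28, 44, 72, 130, 137, 147, 181, 186, 214, 223, 236]

Pooled cuts: [2, 17, 26, 28, 42, 44, 59, 72, 88, 94, 103, 118, 127, 130, 137, 147, 163, 174, 181, 186, 202, 211, 214, 223, 228, 236]

Fragment lengths:
  2→17: 15 bp
  17→26: 9 bp
  26→28: 2 bp
  28→42: 14 bp
  42→44: 2 bp
  44→59: 15 bp
  59→72: 13 bp
  72→88: 16 bp
  88→94: 6 bp
  94→103: 9 bp
  103→118: 15 bp
  118→127: 9 bp
  127→130: 3 bp
  130→137: 7 bp
  137→147: 10 bp
  147→163: 16 bp
  163→174: 11 bp
  174→181: 7 bp
  181→186: 5 bp
  186→202: 16 bp
  202→211: 9 bp
  211→214: 3 bp
  214→223: 9 bp
  223→228: 5 bp
  228→236: 8 bp
  236→2 (wrap): 239-236+2 = 5 bp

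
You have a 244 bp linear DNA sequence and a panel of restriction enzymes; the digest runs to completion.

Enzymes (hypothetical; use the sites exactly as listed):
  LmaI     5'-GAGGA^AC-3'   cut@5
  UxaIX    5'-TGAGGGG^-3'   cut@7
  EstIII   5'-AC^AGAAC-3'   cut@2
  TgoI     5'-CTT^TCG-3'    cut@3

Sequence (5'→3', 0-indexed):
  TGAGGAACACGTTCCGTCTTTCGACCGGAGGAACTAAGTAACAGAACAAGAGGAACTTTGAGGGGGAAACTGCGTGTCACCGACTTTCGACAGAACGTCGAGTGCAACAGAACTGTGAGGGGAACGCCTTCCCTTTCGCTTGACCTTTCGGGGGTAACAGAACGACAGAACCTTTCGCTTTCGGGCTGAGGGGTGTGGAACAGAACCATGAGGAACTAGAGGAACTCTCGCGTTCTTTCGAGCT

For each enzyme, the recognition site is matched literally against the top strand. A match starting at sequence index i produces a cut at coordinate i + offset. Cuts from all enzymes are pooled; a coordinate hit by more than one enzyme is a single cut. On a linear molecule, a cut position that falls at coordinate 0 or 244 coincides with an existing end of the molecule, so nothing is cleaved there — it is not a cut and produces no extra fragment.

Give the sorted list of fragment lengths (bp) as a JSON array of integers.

[5,6,6,7,8,8,8,9,10,11,11,12,12,12,13,13,13,14,14,14,17,21]

Scan for sites:
  LmaI GAGGAAC/5: at [1, 27, 49, 209, 218] ⇒ [6, 32, 54, 214, 223]
  UxaIX TGAGGGG/7: at [58, 115, 186] ⇒ [65, 122, 193]
  EstIII ACAGAAC/2: at [40, 89, 106, 156, 164, 199] ⇒ [42, 91, 108, 158, 166, 201]
  TgoI CTTTCG/3: at [17, 83, 132, 144, 171, 177, 234] ⇒ [20, 86, 135, 147, 174, 180, 237]

All cut coordinates (distinct, sorted): [6, 20, 32, 42, 54, 65, 86, 91, 108, 122, 135, 147, 158, 166, 174, 180, 193, 201, 214, 223, 237]

Fragments:
  [0,6): 6 bp
  [6,20): 14 bp
  [20,32): 12 bp
  [32,42): 10 bp
  [42,54): 12 bp
  [54,65): 11 bp
  [65,86): 21 bp
  [86,91): 5 bp
  [91,108): 17 bp
  [108,122): 14 bp
  [122,135): 13 bp
  [135,147): 12 bp
  [147,158): 11 bp
  [158,166): 8 bp
  [166,174): 8 bp
  [174,180): 6 bp
  [180,193): 13 bp
  [193,201): 8 bp
  [201,214): 13 bp
  [214,223): 9 bp
  [223,237): 14 bp
  [237,244): 7 bp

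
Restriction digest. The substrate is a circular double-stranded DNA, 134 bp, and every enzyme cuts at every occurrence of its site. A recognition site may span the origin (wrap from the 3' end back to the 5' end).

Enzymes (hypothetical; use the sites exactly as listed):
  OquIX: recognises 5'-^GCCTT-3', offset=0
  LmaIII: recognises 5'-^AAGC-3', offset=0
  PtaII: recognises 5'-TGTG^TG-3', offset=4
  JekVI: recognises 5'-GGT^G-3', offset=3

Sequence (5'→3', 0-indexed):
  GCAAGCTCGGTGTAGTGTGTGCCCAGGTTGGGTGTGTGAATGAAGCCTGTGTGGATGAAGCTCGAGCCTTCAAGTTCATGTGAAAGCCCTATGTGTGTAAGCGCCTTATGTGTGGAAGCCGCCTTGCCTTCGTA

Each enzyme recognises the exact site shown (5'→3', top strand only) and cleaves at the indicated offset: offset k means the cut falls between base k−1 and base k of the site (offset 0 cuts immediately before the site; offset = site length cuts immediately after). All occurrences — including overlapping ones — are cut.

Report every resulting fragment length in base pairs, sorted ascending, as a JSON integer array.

[3,3,3,4,5,5,6,6,8,8,9,9,10,11,12,14,18]

Per-enzyme occurrences:
  OquIX GCCTT/0: at [65, 102, 120, 125] ⇒ [65, 102, 120, 125]
  LmaIII AAGC/0: at [2, 42, 57, 83, 98, 115] ⇒ [2, 42, 57, 83, 98, 115]
  PtaII TGTGTG/4: at [15, 32, 47, 91, 108] ⇒ [19, 36, 51, 95, 112]
  JekVI GGTG/3: at [8, 30] ⇒ [11, 33]

Pooled cuts: [2, 11, 19, 33, 36, 42, 51, 57, 65, 83, 95, 98, 102, 112, 115, 120, 125]

Fragment lengths:
  2→11: 9 bp
  11→19: 8 bp
  19→33: 14 bp
  33→36: 3 bp
  36→42: 6 bp
  42→51: 9 bp
  51→57: 6 bp
  57→65: 8 bp
  65→83: 18 bp
  83→95: 12 bp
  95→98: 3 bp
  98→102: 4 bp
  102→112: 10 bp
  112→115: 3 bp
  115→120: 5 bp
  120→125: 5 bp
  125→2 (wrap): 134-125+2 = 11 bp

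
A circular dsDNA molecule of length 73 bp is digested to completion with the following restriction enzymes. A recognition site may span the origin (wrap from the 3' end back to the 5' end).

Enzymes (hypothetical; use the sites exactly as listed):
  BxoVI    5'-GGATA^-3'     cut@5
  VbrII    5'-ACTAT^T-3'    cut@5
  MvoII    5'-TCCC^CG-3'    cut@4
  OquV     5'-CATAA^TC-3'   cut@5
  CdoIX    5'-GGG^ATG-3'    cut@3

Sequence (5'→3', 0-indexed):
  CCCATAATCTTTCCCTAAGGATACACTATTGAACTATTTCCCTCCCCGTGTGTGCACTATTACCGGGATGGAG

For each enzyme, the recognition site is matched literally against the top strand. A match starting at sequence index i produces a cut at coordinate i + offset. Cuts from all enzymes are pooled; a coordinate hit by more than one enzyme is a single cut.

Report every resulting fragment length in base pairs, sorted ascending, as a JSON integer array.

[6,7,8,9,13,14,16]

Per-enzyme occurrences:
  BxoVI (GGATA, off=5): starts [18] → cuts [23]
  VbrII (ACTATT, off=5): starts [24, 32, 55] → cuts [29, 37, 60]
  MvoII (TCCCCG, off=4): starts [42] → cuts [46]
  OquV (CATAATC, off=5): starts [2] → cuts [7]
  CdoIX (GGGATG, off=3): starts [64] → cuts [67]

All cut coordinates (distinct, sorted): [7, 23, 29, 37, 46, 60, 67]

Fragment lengths:
  7→23: 16 bp
  23→29: 6 bp
  29→37: 8 bp
  37→46: 9 bp
  46→60: 14 bp
  60→67: 7 bp
  67→7 (wrap): 73-67+7 = 13 bp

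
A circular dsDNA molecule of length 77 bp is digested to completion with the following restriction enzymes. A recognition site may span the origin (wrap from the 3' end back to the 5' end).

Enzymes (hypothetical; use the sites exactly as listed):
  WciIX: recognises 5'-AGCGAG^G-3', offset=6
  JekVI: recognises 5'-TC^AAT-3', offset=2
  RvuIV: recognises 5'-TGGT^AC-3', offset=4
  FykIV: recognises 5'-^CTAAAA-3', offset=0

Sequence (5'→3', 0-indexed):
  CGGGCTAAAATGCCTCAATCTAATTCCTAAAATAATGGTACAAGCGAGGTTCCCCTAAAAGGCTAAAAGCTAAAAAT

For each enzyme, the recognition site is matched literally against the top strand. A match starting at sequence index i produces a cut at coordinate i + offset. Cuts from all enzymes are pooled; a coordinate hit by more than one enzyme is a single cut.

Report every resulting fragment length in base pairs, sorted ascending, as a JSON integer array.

[6,7,8,9,10,12,12,13]

Per-enzyme occurrences:
  WciIX AGCGAGG/6: at [42] ⇒ [48]
  JekVI TCAAT/2: at [14] ⇒ [16]
  RvuIV TGGTAC/4: at [35] ⇒ [39]
  FykIV CTAAAA/0: at [4, 26, 54, 62, 69] ⇒ [4, 26, 54, 62, 69]

Pooled cuts: [4, 16, 26, 39, 48, 54, 62, 69]

Fragments:
  4→16: 12 bp
  16→26: 10 bp
  26→39: 13 bp
  39→48: 9 bp
  48→54: 6 bp
  54→62: 8 bp
  62→69: 7 bp
  69→4 (wrap): 77-69+4 = 12 bp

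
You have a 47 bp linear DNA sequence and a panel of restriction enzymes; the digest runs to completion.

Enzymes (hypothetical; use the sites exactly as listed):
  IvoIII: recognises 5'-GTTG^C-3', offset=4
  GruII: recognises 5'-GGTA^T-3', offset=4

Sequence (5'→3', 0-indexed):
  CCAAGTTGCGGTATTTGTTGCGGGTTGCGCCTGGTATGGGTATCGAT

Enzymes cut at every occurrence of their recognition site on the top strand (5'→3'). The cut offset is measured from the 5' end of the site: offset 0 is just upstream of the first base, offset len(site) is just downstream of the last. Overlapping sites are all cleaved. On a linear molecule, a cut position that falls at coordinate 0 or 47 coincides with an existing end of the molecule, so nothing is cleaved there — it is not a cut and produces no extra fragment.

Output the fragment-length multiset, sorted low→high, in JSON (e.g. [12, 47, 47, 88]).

[5,5,6,7,7,8,9]

Scan for sites:
  IvoIII (GTTGC, off=4): starts [4, 16, 23] → cuts [8, 20, 27]
  GruII (GGTAT, off=4): starts [9, 32, 38] → cuts [13, 36, 42]

Pooled cuts: [8, 13, 20, 27, 36, 42]

Fragments:
  [0,8): 8 bp
  [8,13): 5 bp
  [13,20): 7 bp
  [20,27): 7 bp
  [27,36): 9 bp
  [36,42): 6 bp
  [42,47): 5 bp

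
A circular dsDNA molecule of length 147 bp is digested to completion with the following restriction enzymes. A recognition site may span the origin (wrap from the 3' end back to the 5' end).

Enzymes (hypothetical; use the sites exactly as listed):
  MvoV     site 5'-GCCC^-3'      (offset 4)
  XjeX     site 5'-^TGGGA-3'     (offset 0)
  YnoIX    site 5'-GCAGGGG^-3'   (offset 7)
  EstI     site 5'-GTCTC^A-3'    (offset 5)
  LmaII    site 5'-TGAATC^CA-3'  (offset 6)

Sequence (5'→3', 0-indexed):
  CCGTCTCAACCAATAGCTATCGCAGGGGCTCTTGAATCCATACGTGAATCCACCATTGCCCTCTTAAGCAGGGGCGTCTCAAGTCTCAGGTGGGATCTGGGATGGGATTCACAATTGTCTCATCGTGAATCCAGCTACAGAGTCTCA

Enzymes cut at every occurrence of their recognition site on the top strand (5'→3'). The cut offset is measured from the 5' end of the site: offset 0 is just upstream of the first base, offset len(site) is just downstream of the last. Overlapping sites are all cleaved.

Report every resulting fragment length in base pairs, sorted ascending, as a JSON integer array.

[3,5,6,7,7,8,10,10,11,12,13,15,19,21]

Scan for sites:
  MvoV (GCCC, off=4): starts [57] → cuts [61]
  XjeX (TGGGA, off=0): starts [90, 97, 102] → cuts [90, 97, 102]
  YnoIX (GCAGGGG, off=7): starts [21, 67] → cuts [28, 74]
  EstI (GTCTCA, off=5): starts [2, 75, 82, 116, 141] → cuts [7, 80, 87, 121, 146]
  LmaII (TGAATCCA, off=6): starts [32, 44, 125] → cuts [38, 50, 131]

All cut coordinates (distinct, sorted): [7, 28, 38, 50, 61, 74, 80, 87, 90, 97, 102, 121, 131, 146]

Fragments:
  7→28: 21 bp
  28→38: 10 bp
  38→50: 12 bp
  50→61: 11 bp
  61→74: 13 bp
  74→80: 6 bp
  80→87: 7 bp
  87→90: 3 bp
  90→97: 7 bp
  97→102: 5 bp
  102→121: 19 bp
  121→131: 10 bp
  131→146: 15 bp
  146→7 (wrap): 147-146+7 = 8 bp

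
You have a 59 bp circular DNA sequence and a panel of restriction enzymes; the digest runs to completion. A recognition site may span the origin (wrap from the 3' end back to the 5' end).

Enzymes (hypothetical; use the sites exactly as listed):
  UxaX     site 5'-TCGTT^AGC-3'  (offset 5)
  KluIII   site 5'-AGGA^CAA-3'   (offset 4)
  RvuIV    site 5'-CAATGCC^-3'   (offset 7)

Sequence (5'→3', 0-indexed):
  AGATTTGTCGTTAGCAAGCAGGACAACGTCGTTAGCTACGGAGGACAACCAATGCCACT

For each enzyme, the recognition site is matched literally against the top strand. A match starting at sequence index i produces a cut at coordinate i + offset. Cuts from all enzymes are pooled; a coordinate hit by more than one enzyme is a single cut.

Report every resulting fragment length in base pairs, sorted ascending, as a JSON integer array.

Site scan:
  UxaX TCGTTAGC/5: at [7, 28] ⇒ [12, 33]
  KluIII AGGACAA/4: at [19, 41] ⇒ [23, 45]
  RvuIV CAATGCC/7: at [49] ⇒ [56]

Pooled cuts: [12, 23, 33, 45, 56]

Fragments:
  12→23: 11 bp
  23→33: 10 bp
  33→45: 12 bp
  45→56: 11 bp
  56→12 (wrap): 59-56+12 = 15 bp

[10,11,11,12,15]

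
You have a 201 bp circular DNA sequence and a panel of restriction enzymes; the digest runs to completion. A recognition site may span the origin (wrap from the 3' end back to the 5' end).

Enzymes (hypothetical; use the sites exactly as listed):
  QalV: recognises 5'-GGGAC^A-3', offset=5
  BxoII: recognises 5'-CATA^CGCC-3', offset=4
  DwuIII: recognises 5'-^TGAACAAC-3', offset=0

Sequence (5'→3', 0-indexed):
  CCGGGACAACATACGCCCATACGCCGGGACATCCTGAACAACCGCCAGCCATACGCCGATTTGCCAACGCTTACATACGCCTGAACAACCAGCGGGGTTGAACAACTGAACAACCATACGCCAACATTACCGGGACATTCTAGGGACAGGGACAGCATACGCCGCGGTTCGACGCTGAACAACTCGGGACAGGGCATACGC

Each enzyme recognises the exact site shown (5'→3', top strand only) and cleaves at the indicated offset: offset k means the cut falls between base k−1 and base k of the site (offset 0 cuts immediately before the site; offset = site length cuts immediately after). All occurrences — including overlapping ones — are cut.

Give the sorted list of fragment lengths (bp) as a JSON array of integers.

Site scan:
  QalV (GGGACA, off=5): starts [2, 25, 131, 142, 148, 185] → cuts [7, 30, 136, 147, 153, 190]
  BxoII (CATACGCC, off=4): starts [9, 17, 49, 73, 114, 155, 194] → cuts [13, 21, 53, 77, 118, 159, 198]
  DwuIII (TGAACAAC, off=0): starts [34, 81, 98, 106, 175] → cuts [34, 81, 98, 106, 175]

All cut coordinates (distinct, sorted): [7, 13, 21, 30, 34, 53, 77, 81, 98, 106, 118, 136, 147, 153, 159, 175, 190, 198]

Fragment lengths:
  7→13: 6 bp
  13→21: 8 bp
  21→30: 9 bp
  30→34: 4 bp
  34→53: 19 bp
  53→77: 24 bp
  77→81: 4 bp
  81→98: 17 bp
  98→106: 8 bp
  106→118: 12 bp
  118→136: 18 bp
  136→147: 11 bp
  147→153: 6 bp
  153→159: 6 bp
  159→175: 16 bp
  175→190: 15 bp
  190→198: 8 bp
  198→7 (wrap): 201-198+7 = 10 bp

[4,4,6,6,6,8,8,8,9,10,11,12,15,16,17,18,19,24]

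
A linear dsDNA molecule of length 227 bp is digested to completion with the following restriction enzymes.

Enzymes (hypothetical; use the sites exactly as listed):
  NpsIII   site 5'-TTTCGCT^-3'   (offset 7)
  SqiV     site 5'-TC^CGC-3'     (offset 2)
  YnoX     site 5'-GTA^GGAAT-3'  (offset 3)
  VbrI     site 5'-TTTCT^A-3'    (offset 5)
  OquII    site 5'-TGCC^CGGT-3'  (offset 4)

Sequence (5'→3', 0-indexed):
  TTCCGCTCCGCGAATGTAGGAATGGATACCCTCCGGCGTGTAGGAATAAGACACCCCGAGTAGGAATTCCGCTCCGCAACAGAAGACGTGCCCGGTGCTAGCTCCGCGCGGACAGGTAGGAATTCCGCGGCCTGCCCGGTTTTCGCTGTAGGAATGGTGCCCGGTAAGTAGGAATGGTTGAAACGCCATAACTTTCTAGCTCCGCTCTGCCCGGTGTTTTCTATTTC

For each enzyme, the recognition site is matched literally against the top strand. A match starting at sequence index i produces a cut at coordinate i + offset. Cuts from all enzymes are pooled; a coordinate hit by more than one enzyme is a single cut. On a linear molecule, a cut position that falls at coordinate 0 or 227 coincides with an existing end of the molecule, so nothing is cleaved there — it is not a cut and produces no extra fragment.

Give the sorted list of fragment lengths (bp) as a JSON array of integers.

[3,3,5,5,5,5,7,7,9,9,10,11,11,11,11,12,14,18,20,24,27]

Scan for sites:
  NpsIII (TTTCGCT, off=7): starts [140] → cuts [147]
  SqiV (TCCGC, off=2): starts [1, 6, 67, 72, 102, 123, 200] → cuts [3, 8, 69, 74, 104, 125, 202]
  YnoX (GTAGGAAT, off=3): starts [15, 39, 59, 115, 147, 167] → cuts [18, 42, 62, 118, 150, 170]
  VbrI (TTTCTA, off=5): starts [192, 217] → cuts [197, 222]
  OquII (TGCCCGGT, off=4): starts [88, 132, 157, 207] → cuts [92, 136, 161, 211]

All cut coordinates (distinct, sorted): [3, 8, 18, 42, 62, 69, 74, 92, 104, 118, 125, 136, 147, 150, 161, 170, 197, 202, 211, 222]

Fragments:
  [0,3): 3 bp
  [3,8): 5 bp
  [8,18): 10 bp
  [18,42): 24 bp
  [42,62): 20 bp
  [62,69): 7 bp
  [69,74): 5 bp
  [74,92): 18 bp
  [92,104): 12 bp
  [104,118): 14 bp
  [118,125): 7 bp
  [125,136): 11 bp
  [136,147): 11 bp
  [147,150): 3 bp
  [150,161): 11 bp
  [161,170): 9 bp
  [170,197): 27 bp
  [197,202): 5 bp
  [202,211): 9 bp
  [211,222): 11 bp
  [222,227): 5 bp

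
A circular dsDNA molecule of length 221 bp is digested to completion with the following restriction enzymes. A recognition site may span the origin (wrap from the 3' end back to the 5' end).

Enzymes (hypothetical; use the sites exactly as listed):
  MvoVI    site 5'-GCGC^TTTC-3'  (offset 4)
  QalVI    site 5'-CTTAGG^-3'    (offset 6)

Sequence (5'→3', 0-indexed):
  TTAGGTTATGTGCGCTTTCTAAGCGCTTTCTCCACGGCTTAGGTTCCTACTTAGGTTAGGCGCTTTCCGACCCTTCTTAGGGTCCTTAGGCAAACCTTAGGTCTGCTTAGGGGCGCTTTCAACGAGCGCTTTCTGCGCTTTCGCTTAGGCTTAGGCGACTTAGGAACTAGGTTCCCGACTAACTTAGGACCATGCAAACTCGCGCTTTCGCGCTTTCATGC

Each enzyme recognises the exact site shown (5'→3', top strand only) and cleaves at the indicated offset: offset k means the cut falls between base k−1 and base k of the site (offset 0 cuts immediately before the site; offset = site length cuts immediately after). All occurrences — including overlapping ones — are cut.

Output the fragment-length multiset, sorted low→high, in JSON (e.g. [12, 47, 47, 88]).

[5,6,8,8,9,9,9,10,10,11,11,11,12,13,13,17,17,18,24]

Scan for sites:
  MvoVI GCGCTTTC/4: at [11, 22, 59, 112, 125, 134, 201, 209] ⇒ [15, 26, 63, 116, 129, 138, 205, 213]
  QalVI CTTAGG/6: at [37, 49, 75, 84, 95, 105, 143, 149, 158, 182, 220] ⇒ [5, 43, 55, 81, 90, 101, 111, 149, 155, 164, 188]

Pooled cuts: [5, 15, 26, 43, 55, 63, 81, 90, 101, 111, 116, 129, 138, 149, 155, 164, 188, 205, 213]

Fragments:
  5→15: 10 bp
  15→26: 11 bp
  26→43: 17 bp
  43→55: 12 bp
  55→63: 8 bp
  63→81: 18 bp
  81→90: 9 bp
  90→101: 11 bp
  101→111: 10 bp
  111→116: 5 bp
  116→129: 13 bp
  129→138: 9 bp
  138→149: 11 bp
  149→155: 6 bp
  155→164: 9 bp
  164→188: 24 bp
  188→205: 17 bp
  205→213: 8 bp
  213→5 (wrap): 221-213+5 = 13 bp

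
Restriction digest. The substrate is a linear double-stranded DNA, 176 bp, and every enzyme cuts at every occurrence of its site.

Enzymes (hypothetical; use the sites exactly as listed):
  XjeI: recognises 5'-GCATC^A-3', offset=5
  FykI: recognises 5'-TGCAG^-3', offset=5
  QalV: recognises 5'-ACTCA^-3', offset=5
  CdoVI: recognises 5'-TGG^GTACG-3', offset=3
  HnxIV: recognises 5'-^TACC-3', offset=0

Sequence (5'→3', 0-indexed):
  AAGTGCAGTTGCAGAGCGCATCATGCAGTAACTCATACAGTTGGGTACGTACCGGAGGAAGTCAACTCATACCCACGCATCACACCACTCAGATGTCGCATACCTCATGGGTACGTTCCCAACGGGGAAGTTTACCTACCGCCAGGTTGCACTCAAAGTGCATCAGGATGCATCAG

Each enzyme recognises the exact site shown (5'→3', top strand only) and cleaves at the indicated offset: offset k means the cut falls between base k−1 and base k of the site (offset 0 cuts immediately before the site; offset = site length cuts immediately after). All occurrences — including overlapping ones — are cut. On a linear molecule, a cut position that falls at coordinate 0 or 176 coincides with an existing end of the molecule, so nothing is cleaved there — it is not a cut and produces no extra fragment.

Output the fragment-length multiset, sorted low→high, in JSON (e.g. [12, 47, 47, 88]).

[2,4,5,6,6,7,8,8,9,9,9,10,10,10,12,19,20,22]

Site scan:
  XjeI (GCATCA, off=5): starts [17, 76, 159, 169] → cuts [22, 81, 164, 174]
  FykI (TGCAG, off=5): starts [3, 9, 23] → cuts [8, 14, 28]
  QalV (ACTCA, off=5): starts [30, 64, 86, 150] → cuts [35, 69, 91, 155]
  CdoVI (TGGGTACG, off=3): starts [41, 107] → cuts [44, 110]
  HnxIV (TACC, off=0): starts [49, 69, 100, 132, 136] → cuts [49, 69, 100, 132, 136]

Pooled cuts: [8, 14, 22, 28, 35, 44, 49, 69, 81, 91, 100, 110, 132, 136, 155, 164, 174]

Fragments:
  [0,8): 8 bp
  [8,14): 6 bp
  [14,22): 8 bp
  [22,28): 6 bp
  [28,35): 7 bp
  [35,44): 9 bp
  [44,49): 5 bp
  [49,69): 20 bp
  [69,81): 12 bp
  [81,91): 10 bp
  [91,100): 9 bp
  [100,110): 10 bp
  [110,132): 22 bp
  [132,136): 4 bp
  [136,155): 19 bp
  [155,164): 9 bp
  [164,174): 10 bp
  [174,176): 2 bp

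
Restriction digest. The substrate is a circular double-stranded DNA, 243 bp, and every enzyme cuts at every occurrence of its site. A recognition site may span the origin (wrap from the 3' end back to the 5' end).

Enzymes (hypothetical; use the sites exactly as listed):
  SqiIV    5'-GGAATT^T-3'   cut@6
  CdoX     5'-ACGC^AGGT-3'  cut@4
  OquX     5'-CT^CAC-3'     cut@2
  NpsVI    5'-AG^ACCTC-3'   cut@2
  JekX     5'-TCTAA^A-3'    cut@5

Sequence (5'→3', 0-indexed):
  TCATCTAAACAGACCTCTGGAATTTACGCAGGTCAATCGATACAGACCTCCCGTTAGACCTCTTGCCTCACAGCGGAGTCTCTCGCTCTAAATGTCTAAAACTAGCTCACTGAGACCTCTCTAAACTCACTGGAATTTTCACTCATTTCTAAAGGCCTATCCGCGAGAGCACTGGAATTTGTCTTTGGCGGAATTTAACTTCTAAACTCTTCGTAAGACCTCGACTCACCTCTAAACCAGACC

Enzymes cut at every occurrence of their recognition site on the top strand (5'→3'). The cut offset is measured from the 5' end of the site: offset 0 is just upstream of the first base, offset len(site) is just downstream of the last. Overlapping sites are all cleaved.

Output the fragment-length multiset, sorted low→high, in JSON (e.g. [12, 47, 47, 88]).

[3,4,5,5,7,8,8,9,9,10,10,10,11,11,12,12,12,15,16,16,23,27]

Scan for sites:
  SqiIV GGAATTT/6: at [18, 131, 173, 189] ⇒ [24, 137, 179, 195]
  CdoX ACGCAGGT/4: at [25] ⇒ [29]
  OquX CTCAC/2: at [66, 105, 125, 224] ⇒ [68, 107, 127, 226]
  NpsVI AGACCTC/2: at [10, 43, 55, 112, 215, 238] ⇒ [12, 45, 57, 114, 217, 240]
  JekX TCTAAA/5: at [3, 86, 94, 119, 147, 200, 230] ⇒ [8, 91, 99, 124, 152, 205, 235]

All cut coordinates (distinct, sorted): [8, 12, 24, 29, 45, 57, 68, 91, 99, 107, 114, 124, 127, 137, 152, 179, 195, 205, 217, 226, 235, 240]

Fragment lengths:
  8→12: 4 bp
  12→24: 12 bp
  24→29: 5 bp
  29→45: 16 bp
  45→57: 12 bp
  57→68: 11 bp
  68→91: 23 bp
  91→99: 8 bp
  99→107: 8 bp
  107→114: 7 bp
  114→124: 10 bp
  124→127: 3 bp
  127→137: 10 bp
  137→152: 15 bp
  152→179: 27 bp
  179→195: 16 bp
  195→205: 10 bp
  205→217: 12 bp
  217→226: 9 bp
  226→235: 9 bp
  235→240: 5 bp
  240→8 (wrap): 243-240+8 = 11 bp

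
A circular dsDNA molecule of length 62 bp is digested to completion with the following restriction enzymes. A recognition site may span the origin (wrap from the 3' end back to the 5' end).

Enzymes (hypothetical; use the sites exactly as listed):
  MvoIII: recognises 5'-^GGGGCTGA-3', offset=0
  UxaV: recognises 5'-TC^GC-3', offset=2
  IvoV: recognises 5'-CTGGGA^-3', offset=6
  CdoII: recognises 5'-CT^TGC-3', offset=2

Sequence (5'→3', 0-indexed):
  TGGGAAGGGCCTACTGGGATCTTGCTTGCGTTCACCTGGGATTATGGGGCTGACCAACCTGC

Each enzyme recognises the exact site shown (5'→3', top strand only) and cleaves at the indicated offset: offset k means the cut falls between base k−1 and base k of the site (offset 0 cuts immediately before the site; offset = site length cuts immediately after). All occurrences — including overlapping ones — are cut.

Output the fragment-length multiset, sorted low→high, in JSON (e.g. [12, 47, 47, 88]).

Scan for sites:
  MvoIII GGGGCTGA/0: at [45] ⇒ [45]
  UxaV (TCGC, off=2): no sites
  IvoV CTGGGA/6: at [13, 35, 61] ⇒ [5, 19, 41]
  CdoII CTTGC/2: at [20, 24] ⇒ [22, 26]

Pooled cuts: [5, 19, 22, 26, 41, 45]

Fragment lengths:
  5→19: 14 bp
  19→22: 3 bp
  22→26: 4 bp
  26→41: 15 bp
  41→45: 4 bp
  45→5 (wrap): 62-45+5 = 22 bp

[3,4,4,14,15,22]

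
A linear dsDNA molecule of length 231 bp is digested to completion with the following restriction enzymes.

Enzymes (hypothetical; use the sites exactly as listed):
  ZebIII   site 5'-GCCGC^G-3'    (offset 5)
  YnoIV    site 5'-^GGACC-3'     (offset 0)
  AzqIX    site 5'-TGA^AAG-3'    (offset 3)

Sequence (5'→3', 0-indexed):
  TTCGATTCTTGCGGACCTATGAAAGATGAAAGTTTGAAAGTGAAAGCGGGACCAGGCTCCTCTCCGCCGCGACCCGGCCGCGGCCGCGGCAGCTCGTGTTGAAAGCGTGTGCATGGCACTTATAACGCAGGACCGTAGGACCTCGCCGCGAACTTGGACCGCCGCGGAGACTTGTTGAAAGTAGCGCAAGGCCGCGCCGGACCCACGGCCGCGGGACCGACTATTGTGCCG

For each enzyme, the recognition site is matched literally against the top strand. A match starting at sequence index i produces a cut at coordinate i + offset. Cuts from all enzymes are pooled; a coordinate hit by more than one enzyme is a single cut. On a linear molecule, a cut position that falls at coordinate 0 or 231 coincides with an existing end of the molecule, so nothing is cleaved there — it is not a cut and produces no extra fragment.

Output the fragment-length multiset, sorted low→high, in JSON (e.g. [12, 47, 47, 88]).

Per-enzyme occurrences:
  ZebIII (GCCGCG, off=5): starts [65, 76, 82, 144, 160, 190, 207] → cuts [70, 81, 87, 149, 165, 195, 212]
  YnoIV (GGACC, off=0): starts [12, 48, 129, 137, 155, 198, 213] → cuts [12, 48, 129, 137, 155, 198, 213]
  AzqIX (TGAAAG, off=3): starts [19, 26, 34, 40, 99, 175] → cuts [22, 29, 37, 43, 102, 178]

All cut coordinates (distinct, sorted): [12, 22, 29, 37, 43, 48, 70, 81, 87, 102, 129, 137, 149, 155, 165, 178, 195, 198, 212, 213]

Fragments:
  [0,12): 12 bp
  [12,22): 10 bp
  [22,29): 7 bp
  [29,37): 8 bp
  [37,43): 6 bp
  [43,48): 5 bp
  [48,70): 22 bp
  [70,81): 11 bp
  [81,87): 6 bp
  [87,102): 15 bp
  [102,129): 27 bp
  [129,137): 8 bp
  [137,149): 12 bp
  [149,155): 6 bp
  [155,165): 10 bp
  [165,178): 13 bp
  [178,195): 17 bp
  [195,198): 3 bp
  [198,212): 14 bp
  [212,213): 1 bp
  [213,231): 18 bp

[1,3,5,6,6,6,7,8,8,10,10,11,12,12,13,14,15,17,18,22,27]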